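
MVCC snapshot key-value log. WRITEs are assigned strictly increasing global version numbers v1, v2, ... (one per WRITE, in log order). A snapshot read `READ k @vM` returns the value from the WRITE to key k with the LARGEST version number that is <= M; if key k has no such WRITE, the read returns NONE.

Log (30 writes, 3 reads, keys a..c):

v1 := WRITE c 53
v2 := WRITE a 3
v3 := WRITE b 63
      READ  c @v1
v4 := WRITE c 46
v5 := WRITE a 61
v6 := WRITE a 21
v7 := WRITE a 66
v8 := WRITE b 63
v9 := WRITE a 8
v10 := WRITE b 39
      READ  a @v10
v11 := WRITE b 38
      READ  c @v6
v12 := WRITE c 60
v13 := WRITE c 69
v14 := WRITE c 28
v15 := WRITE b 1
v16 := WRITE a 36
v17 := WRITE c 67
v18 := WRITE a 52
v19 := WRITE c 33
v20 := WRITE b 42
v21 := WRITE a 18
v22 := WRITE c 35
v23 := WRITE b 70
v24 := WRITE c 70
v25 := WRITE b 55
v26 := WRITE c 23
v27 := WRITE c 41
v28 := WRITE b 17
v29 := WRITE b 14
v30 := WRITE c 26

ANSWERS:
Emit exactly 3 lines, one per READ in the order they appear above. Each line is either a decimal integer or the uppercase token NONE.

Answer: 53
8
46

Derivation:
v1: WRITE c=53  (c history now [(1, 53)])
v2: WRITE a=3  (a history now [(2, 3)])
v3: WRITE b=63  (b history now [(3, 63)])
READ c @v1: history=[(1, 53)] -> pick v1 -> 53
v4: WRITE c=46  (c history now [(1, 53), (4, 46)])
v5: WRITE a=61  (a history now [(2, 3), (5, 61)])
v6: WRITE a=21  (a history now [(2, 3), (5, 61), (6, 21)])
v7: WRITE a=66  (a history now [(2, 3), (5, 61), (6, 21), (7, 66)])
v8: WRITE b=63  (b history now [(3, 63), (8, 63)])
v9: WRITE a=8  (a history now [(2, 3), (5, 61), (6, 21), (7, 66), (9, 8)])
v10: WRITE b=39  (b history now [(3, 63), (8, 63), (10, 39)])
READ a @v10: history=[(2, 3), (5, 61), (6, 21), (7, 66), (9, 8)] -> pick v9 -> 8
v11: WRITE b=38  (b history now [(3, 63), (8, 63), (10, 39), (11, 38)])
READ c @v6: history=[(1, 53), (4, 46)] -> pick v4 -> 46
v12: WRITE c=60  (c history now [(1, 53), (4, 46), (12, 60)])
v13: WRITE c=69  (c history now [(1, 53), (4, 46), (12, 60), (13, 69)])
v14: WRITE c=28  (c history now [(1, 53), (4, 46), (12, 60), (13, 69), (14, 28)])
v15: WRITE b=1  (b history now [(3, 63), (8, 63), (10, 39), (11, 38), (15, 1)])
v16: WRITE a=36  (a history now [(2, 3), (5, 61), (6, 21), (7, 66), (9, 8), (16, 36)])
v17: WRITE c=67  (c history now [(1, 53), (4, 46), (12, 60), (13, 69), (14, 28), (17, 67)])
v18: WRITE a=52  (a history now [(2, 3), (5, 61), (6, 21), (7, 66), (9, 8), (16, 36), (18, 52)])
v19: WRITE c=33  (c history now [(1, 53), (4, 46), (12, 60), (13, 69), (14, 28), (17, 67), (19, 33)])
v20: WRITE b=42  (b history now [(3, 63), (8, 63), (10, 39), (11, 38), (15, 1), (20, 42)])
v21: WRITE a=18  (a history now [(2, 3), (5, 61), (6, 21), (7, 66), (9, 8), (16, 36), (18, 52), (21, 18)])
v22: WRITE c=35  (c history now [(1, 53), (4, 46), (12, 60), (13, 69), (14, 28), (17, 67), (19, 33), (22, 35)])
v23: WRITE b=70  (b history now [(3, 63), (8, 63), (10, 39), (11, 38), (15, 1), (20, 42), (23, 70)])
v24: WRITE c=70  (c history now [(1, 53), (4, 46), (12, 60), (13, 69), (14, 28), (17, 67), (19, 33), (22, 35), (24, 70)])
v25: WRITE b=55  (b history now [(3, 63), (8, 63), (10, 39), (11, 38), (15, 1), (20, 42), (23, 70), (25, 55)])
v26: WRITE c=23  (c history now [(1, 53), (4, 46), (12, 60), (13, 69), (14, 28), (17, 67), (19, 33), (22, 35), (24, 70), (26, 23)])
v27: WRITE c=41  (c history now [(1, 53), (4, 46), (12, 60), (13, 69), (14, 28), (17, 67), (19, 33), (22, 35), (24, 70), (26, 23), (27, 41)])
v28: WRITE b=17  (b history now [(3, 63), (8, 63), (10, 39), (11, 38), (15, 1), (20, 42), (23, 70), (25, 55), (28, 17)])
v29: WRITE b=14  (b history now [(3, 63), (8, 63), (10, 39), (11, 38), (15, 1), (20, 42), (23, 70), (25, 55), (28, 17), (29, 14)])
v30: WRITE c=26  (c history now [(1, 53), (4, 46), (12, 60), (13, 69), (14, 28), (17, 67), (19, 33), (22, 35), (24, 70), (26, 23), (27, 41), (30, 26)])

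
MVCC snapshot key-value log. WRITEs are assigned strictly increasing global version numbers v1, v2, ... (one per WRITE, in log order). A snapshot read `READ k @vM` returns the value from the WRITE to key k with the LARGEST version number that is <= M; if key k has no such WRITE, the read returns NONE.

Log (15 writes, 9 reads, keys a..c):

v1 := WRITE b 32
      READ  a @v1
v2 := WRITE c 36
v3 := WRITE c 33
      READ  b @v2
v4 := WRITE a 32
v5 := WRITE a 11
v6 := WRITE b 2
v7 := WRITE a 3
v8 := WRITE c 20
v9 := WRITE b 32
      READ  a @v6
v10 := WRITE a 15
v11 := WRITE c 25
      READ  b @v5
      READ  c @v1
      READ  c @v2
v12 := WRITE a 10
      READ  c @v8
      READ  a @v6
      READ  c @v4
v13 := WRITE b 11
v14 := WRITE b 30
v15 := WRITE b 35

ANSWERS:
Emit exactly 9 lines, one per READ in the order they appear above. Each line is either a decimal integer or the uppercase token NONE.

v1: WRITE b=32  (b history now [(1, 32)])
READ a @v1: history=[] -> no version <= 1 -> NONE
v2: WRITE c=36  (c history now [(2, 36)])
v3: WRITE c=33  (c history now [(2, 36), (3, 33)])
READ b @v2: history=[(1, 32)] -> pick v1 -> 32
v4: WRITE a=32  (a history now [(4, 32)])
v5: WRITE a=11  (a history now [(4, 32), (5, 11)])
v6: WRITE b=2  (b history now [(1, 32), (6, 2)])
v7: WRITE a=3  (a history now [(4, 32), (5, 11), (7, 3)])
v8: WRITE c=20  (c history now [(2, 36), (3, 33), (8, 20)])
v9: WRITE b=32  (b history now [(1, 32), (6, 2), (9, 32)])
READ a @v6: history=[(4, 32), (5, 11), (7, 3)] -> pick v5 -> 11
v10: WRITE a=15  (a history now [(4, 32), (5, 11), (7, 3), (10, 15)])
v11: WRITE c=25  (c history now [(2, 36), (3, 33), (8, 20), (11, 25)])
READ b @v5: history=[(1, 32), (6, 2), (9, 32)] -> pick v1 -> 32
READ c @v1: history=[(2, 36), (3, 33), (8, 20), (11, 25)] -> no version <= 1 -> NONE
READ c @v2: history=[(2, 36), (3, 33), (8, 20), (11, 25)] -> pick v2 -> 36
v12: WRITE a=10  (a history now [(4, 32), (5, 11), (7, 3), (10, 15), (12, 10)])
READ c @v8: history=[(2, 36), (3, 33), (8, 20), (11, 25)] -> pick v8 -> 20
READ a @v6: history=[(4, 32), (5, 11), (7, 3), (10, 15), (12, 10)] -> pick v5 -> 11
READ c @v4: history=[(2, 36), (3, 33), (8, 20), (11, 25)] -> pick v3 -> 33
v13: WRITE b=11  (b history now [(1, 32), (6, 2), (9, 32), (13, 11)])
v14: WRITE b=30  (b history now [(1, 32), (6, 2), (9, 32), (13, 11), (14, 30)])
v15: WRITE b=35  (b history now [(1, 32), (6, 2), (9, 32), (13, 11), (14, 30), (15, 35)])

Answer: NONE
32
11
32
NONE
36
20
11
33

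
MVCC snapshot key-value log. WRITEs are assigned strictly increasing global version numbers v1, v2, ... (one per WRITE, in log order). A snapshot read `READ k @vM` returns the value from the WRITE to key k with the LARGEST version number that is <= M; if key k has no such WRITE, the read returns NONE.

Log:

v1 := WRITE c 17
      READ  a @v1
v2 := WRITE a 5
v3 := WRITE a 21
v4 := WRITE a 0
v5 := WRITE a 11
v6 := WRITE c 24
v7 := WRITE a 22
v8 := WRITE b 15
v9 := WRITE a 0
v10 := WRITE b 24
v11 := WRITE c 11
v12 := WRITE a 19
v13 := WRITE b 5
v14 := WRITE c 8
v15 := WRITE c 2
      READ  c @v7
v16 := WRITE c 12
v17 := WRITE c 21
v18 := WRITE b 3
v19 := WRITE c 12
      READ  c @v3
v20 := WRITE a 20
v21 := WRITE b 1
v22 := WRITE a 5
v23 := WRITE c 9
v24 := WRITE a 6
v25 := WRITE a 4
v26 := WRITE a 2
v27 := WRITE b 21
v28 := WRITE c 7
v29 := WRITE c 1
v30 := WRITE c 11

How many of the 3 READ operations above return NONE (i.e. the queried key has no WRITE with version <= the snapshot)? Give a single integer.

Answer: 1

Derivation:
v1: WRITE c=17  (c history now [(1, 17)])
READ a @v1: history=[] -> no version <= 1 -> NONE
v2: WRITE a=5  (a history now [(2, 5)])
v3: WRITE a=21  (a history now [(2, 5), (3, 21)])
v4: WRITE a=0  (a history now [(2, 5), (3, 21), (4, 0)])
v5: WRITE a=11  (a history now [(2, 5), (3, 21), (4, 0), (5, 11)])
v6: WRITE c=24  (c history now [(1, 17), (6, 24)])
v7: WRITE a=22  (a history now [(2, 5), (3, 21), (4, 0), (5, 11), (7, 22)])
v8: WRITE b=15  (b history now [(8, 15)])
v9: WRITE a=0  (a history now [(2, 5), (3, 21), (4, 0), (5, 11), (7, 22), (9, 0)])
v10: WRITE b=24  (b history now [(8, 15), (10, 24)])
v11: WRITE c=11  (c history now [(1, 17), (6, 24), (11, 11)])
v12: WRITE a=19  (a history now [(2, 5), (3, 21), (4, 0), (5, 11), (7, 22), (9, 0), (12, 19)])
v13: WRITE b=5  (b history now [(8, 15), (10, 24), (13, 5)])
v14: WRITE c=8  (c history now [(1, 17), (6, 24), (11, 11), (14, 8)])
v15: WRITE c=2  (c history now [(1, 17), (6, 24), (11, 11), (14, 8), (15, 2)])
READ c @v7: history=[(1, 17), (6, 24), (11, 11), (14, 8), (15, 2)] -> pick v6 -> 24
v16: WRITE c=12  (c history now [(1, 17), (6, 24), (11, 11), (14, 8), (15, 2), (16, 12)])
v17: WRITE c=21  (c history now [(1, 17), (6, 24), (11, 11), (14, 8), (15, 2), (16, 12), (17, 21)])
v18: WRITE b=3  (b history now [(8, 15), (10, 24), (13, 5), (18, 3)])
v19: WRITE c=12  (c history now [(1, 17), (6, 24), (11, 11), (14, 8), (15, 2), (16, 12), (17, 21), (19, 12)])
READ c @v3: history=[(1, 17), (6, 24), (11, 11), (14, 8), (15, 2), (16, 12), (17, 21), (19, 12)] -> pick v1 -> 17
v20: WRITE a=20  (a history now [(2, 5), (3, 21), (4, 0), (5, 11), (7, 22), (9, 0), (12, 19), (20, 20)])
v21: WRITE b=1  (b history now [(8, 15), (10, 24), (13, 5), (18, 3), (21, 1)])
v22: WRITE a=5  (a history now [(2, 5), (3, 21), (4, 0), (5, 11), (7, 22), (9, 0), (12, 19), (20, 20), (22, 5)])
v23: WRITE c=9  (c history now [(1, 17), (6, 24), (11, 11), (14, 8), (15, 2), (16, 12), (17, 21), (19, 12), (23, 9)])
v24: WRITE a=6  (a history now [(2, 5), (3, 21), (4, 0), (5, 11), (7, 22), (9, 0), (12, 19), (20, 20), (22, 5), (24, 6)])
v25: WRITE a=4  (a history now [(2, 5), (3, 21), (4, 0), (5, 11), (7, 22), (9, 0), (12, 19), (20, 20), (22, 5), (24, 6), (25, 4)])
v26: WRITE a=2  (a history now [(2, 5), (3, 21), (4, 0), (5, 11), (7, 22), (9, 0), (12, 19), (20, 20), (22, 5), (24, 6), (25, 4), (26, 2)])
v27: WRITE b=21  (b history now [(8, 15), (10, 24), (13, 5), (18, 3), (21, 1), (27, 21)])
v28: WRITE c=7  (c history now [(1, 17), (6, 24), (11, 11), (14, 8), (15, 2), (16, 12), (17, 21), (19, 12), (23, 9), (28, 7)])
v29: WRITE c=1  (c history now [(1, 17), (6, 24), (11, 11), (14, 8), (15, 2), (16, 12), (17, 21), (19, 12), (23, 9), (28, 7), (29, 1)])
v30: WRITE c=11  (c history now [(1, 17), (6, 24), (11, 11), (14, 8), (15, 2), (16, 12), (17, 21), (19, 12), (23, 9), (28, 7), (29, 1), (30, 11)])
Read results in order: ['NONE', '24', '17']
NONE count = 1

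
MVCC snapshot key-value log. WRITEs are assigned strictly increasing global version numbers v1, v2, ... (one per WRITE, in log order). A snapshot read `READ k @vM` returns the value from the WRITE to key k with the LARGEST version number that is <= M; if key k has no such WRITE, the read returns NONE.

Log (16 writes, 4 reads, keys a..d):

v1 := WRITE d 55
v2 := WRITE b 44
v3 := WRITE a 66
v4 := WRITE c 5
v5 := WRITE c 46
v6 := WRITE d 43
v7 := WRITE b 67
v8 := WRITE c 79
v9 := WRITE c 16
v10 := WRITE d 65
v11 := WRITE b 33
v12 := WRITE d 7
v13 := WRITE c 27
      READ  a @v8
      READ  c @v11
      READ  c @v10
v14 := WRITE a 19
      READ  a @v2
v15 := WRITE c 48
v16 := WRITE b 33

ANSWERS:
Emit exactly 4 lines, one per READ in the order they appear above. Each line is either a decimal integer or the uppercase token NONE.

Answer: 66
16
16
NONE

Derivation:
v1: WRITE d=55  (d history now [(1, 55)])
v2: WRITE b=44  (b history now [(2, 44)])
v3: WRITE a=66  (a history now [(3, 66)])
v4: WRITE c=5  (c history now [(4, 5)])
v5: WRITE c=46  (c history now [(4, 5), (5, 46)])
v6: WRITE d=43  (d history now [(1, 55), (6, 43)])
v7: WRITE b=67  (b history now [(2, 44), (7, 67)])
v8: WRITE c=79  (c history now [(4, 5), (5, 46), (8, 79)])
v9: WRITE c=16  (c history now [(4, 5), (5, 46), (8, 79), (9, 16)])
v10: WRITE d=65  (d history now [(1, 55), (6, 43), (10, 65)])
v11: WRITE b=33  (b history now [(2, 44), (7, 67), (11, 33)])
v12: WRITE d=7  (d history now [(1, 55), (6, 43), (10, 65), (12, 7)])
v13: WRITE c=27  (c history now [(4, 5), (5, 46), (8, 79), (9, 16), (13, 27)])
READ a @v8: history=[(3, 66)] -> pick v3 -> 66
READ c @v11: history=[(4, 5), (5, 46), (8, 79), (9, 16), (13, 27)] -> pick v9 -> 16
READ c @v10: history=[(4, 5), (5, 46), (8, 79), (9, 16), (13, 27)] -> pick v9 -> 16
v14: WRITE a=19  (a history now [(3, 66), (14, 19)])
READ a @v2: history=[(3, 66), (14, 19)] -> no version <= 2 -> NONE
v15: WRITE c=48  (c history now [(4, 5), (5, 46), (8, 79), (9, 16), (13, 27), (15, 48)])
v16: WRITE b=33  (b history now [(2, 44), (7, 67), (11, 33), (16, 33)])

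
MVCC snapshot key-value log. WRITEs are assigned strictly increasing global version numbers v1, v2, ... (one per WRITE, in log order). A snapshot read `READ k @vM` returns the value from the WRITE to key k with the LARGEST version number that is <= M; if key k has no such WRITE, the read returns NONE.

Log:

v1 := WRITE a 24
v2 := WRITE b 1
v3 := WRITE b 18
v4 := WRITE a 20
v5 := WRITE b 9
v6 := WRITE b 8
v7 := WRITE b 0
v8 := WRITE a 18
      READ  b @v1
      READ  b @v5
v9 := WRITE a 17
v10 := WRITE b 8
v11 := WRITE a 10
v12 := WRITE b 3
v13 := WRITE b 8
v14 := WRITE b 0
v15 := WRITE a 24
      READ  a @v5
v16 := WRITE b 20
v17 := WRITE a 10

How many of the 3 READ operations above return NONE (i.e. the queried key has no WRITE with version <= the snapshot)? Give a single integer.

Answer: 1

Derivation:
v1: WRITE a=24  (a history now [(1, 24)])
v2: WRITE b=1  (b history now [(2, 1)])
v3: WRITE b=18  (b history now [(2, 1), (3, 18)])
v4: WRITE a=20  (a history now [(1, 24), (4, 20)])
v5: WRITE b=9  (b history now [(2, 1), (3, 18), (5, 9)])
v6: WRITE b=8  (b history now [(2, 1), (3, 18), (5, 9), (6, 8)])
v7: WRITE b=0  (b history now [(2, 1), (3, 18), (5, 9), (6, 8), (7, 0)])
v8: WRITE a=18  (a history now [(1, 24), (4, 20), (8, 18)])
READ b @v1: history=[(2, 1), (3, 18), (5, 9), (6, 8), (7, 0)] -> no version <= 1 -> NONE
READ b @v5: history=[(2, 1), (3, 18), (5, 9), (6, 8), (7, 0)] -> pick v5 -> 9
v9: WRITE a=17  (a history now [(1, 24), (4, 20), (8, 18), (9, 17)])
v10: WRITE b=8  (b history now [(2, 1), (3, 18), (5, 9), (6, 8), (7, 0), (10, 8)])
v11: WRITE a=10  (a history now [(1, 24), (4, 20), (8, 18), (9, 17), (11, 10)])
v12: WRITE b=3  (b history now [(2, 1), (3, 18), (5, 9), (6, 8), (7, 0), (10, 8), (12, 3)])
v13: WRITE b=8  (b history now [(2, 1), (3, 18), (5, 9), (6, 8), (7, 0), (10, 8), (12, 3), (13, 8)])
v14: WRITE b=0  (b history now [(2, 1), (3, 18), (5, 9), (6, 8), (7, 0), (10, 8), (12, 3), (13, 8), (14, 0)])
v15: WRITE a=24  (a history now [(1, 24), (4, 20), (8, 18), (9, 17), (11, 10), (15, 24)])
READ a @v5: history=[(1, 24), (4, 20), (8, 18), (9, 17), (11, 10), (15, 24)] -> pick v4 -> 20
v16: WRITE b=20  (b history now [(2, 1), (3, 18), (5, 9), (6, 8), (7, 0), (10, 8), (12, 3), (13, 8), (14, 0), (16, 20)])
v17: WRITE a=10  (a history now [(1, 24), (4, 20), (8, 18), (9, 17), (11, 10), (15, 24), (17, 10)])
Read results in order: ['NONE', '9', '20']
NONE count = 1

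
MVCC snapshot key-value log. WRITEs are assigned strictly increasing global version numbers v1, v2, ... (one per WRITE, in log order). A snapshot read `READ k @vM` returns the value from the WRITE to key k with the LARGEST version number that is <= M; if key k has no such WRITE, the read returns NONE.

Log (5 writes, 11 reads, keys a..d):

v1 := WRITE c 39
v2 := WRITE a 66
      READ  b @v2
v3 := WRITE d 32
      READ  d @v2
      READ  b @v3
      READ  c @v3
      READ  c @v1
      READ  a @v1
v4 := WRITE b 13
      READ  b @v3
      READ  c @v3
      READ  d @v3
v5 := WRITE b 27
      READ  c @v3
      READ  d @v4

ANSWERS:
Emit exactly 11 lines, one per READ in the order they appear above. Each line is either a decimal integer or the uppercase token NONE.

Answer: NONE
NONE
NONE
39
39
NONE
NONE
39
32
39
32

Derivation:
v1: WRITE c=39  (c history now [(1, 39)])
v2: WRITE a=66  (a history now [(2, 66)])
READ b @v2: history=[] -> no version <= 2 -> NONE
v3: WRITE d=32  (d history now [(3, 32)])
READ d @v2: history=[(3, 32)] -> no version <= 2 -> NONE
READ b @v3: history=[] -> no version <= 3 -> NONE
READ c @v3: history=[(1, 39)] -> pick v1 -> 39
READ c @v1: history=[(1, 39)] -> pick v1 -> 39
READ a @v1: history=[(2, 66)] -> no version <= 1 -> NONE
v4: WRITE b=13  (b history now [(4, 13)])
READ b @v3: history=[(4, 13)] -> no version <= 3 -> NONE
READ c @v3: history=[(1, 39)] -> pick v1 -> 39
READ d @v3: history=[(3, 32)] -> pick v3 -> 32
v5: WRITE b=27  (b history now [(4, 13), (5, 27)])
READ c @v3: history=[(1, 39)] -> pick v1 -> 39
READ d @v4: history=[(3, 32)] -> pick v3 -> 32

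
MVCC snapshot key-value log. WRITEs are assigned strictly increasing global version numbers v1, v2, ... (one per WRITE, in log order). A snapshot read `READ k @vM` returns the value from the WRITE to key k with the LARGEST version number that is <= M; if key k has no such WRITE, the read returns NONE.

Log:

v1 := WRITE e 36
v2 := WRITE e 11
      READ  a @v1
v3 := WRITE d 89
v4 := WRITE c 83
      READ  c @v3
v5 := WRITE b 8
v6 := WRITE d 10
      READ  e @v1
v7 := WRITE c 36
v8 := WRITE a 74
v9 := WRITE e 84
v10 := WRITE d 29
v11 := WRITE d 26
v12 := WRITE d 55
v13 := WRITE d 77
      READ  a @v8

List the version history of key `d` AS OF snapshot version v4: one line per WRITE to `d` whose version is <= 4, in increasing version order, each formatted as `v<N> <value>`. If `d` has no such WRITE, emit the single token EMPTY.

Answer: v3 89

Derivation:
Scan writes for key=d with version <= 4:
  v1 WRITE e 36 -> skip
  v2 WRITE e 11 -> skip
  v3 WRITE d 89 -> keep
  v4 WRITE c 83 -> skip
  v5 WRITE b 8 -> skip
  v6 WRITE d 10 -> drop (> snap)
  v7 WRITE c 36 -> skip
  v8 WRITE a 74 -> skip
  v9 WRITE e 84 -> skip
  v10 WRITE d 29 -> drop (> snap)
  v11 WRITE d 26 -> drop (> snap)
  v12 WRITE d 55 -> drop (> snap)
  v13 WRITE d 77 -> drop (> snap)
Collected: [(3, 89)]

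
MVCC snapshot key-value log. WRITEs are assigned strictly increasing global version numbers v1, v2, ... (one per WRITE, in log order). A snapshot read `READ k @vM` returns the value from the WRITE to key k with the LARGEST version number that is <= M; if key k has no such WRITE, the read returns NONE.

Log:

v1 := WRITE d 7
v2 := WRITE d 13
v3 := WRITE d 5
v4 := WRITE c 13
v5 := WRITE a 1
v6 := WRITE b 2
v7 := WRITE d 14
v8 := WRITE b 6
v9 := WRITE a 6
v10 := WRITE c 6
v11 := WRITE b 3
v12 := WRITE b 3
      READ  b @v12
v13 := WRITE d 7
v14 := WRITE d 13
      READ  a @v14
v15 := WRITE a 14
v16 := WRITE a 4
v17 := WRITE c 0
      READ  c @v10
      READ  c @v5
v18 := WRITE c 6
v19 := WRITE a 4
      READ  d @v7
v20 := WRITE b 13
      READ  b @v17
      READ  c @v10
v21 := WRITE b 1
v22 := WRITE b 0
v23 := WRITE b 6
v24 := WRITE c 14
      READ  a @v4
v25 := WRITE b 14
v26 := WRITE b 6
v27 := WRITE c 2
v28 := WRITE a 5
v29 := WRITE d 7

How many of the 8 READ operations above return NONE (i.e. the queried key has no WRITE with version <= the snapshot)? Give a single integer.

Answer: 1

Derivation:
v1: WRITE d=7  (d history now [(1, 7)])
v2: WRITE d=13  (d history now [(1, 7), (2, 13)])
v3: WRITE d=5  (d history now [(1, 7), (2, 13), (3, 5)])
v4: WRITE c=13  (c history now [(4, 13)])
v5: WRITE a=1  (a history now [(5, 1)])
v6: WRITE b=2  (b history now [(6, 2)])
v7: WRITE d=14  (d history now [(1, 7), (2, 13), (3, 5), (7, 14)])
v8: WRITE b=6  (b history now [(6, 2), (8, 6)])
v9: WRITE a=6  (a history now [(5, 1), (9, 6)])
v10: WRITE c=6  (c history now [(4, 13), (10, 6)])
v11: WRITE b=3  (b history now [(6, 2), (8, 6), (11, 3)])
v12: WRITE b=3  (b history now [(6, 2), (8, 6), (11, 3), (12, 3)])
READ b @v12: history=[(6, 2), (8, 6), (11, 3), (12, 3)] -> pick v12 -> 3
v13: WRITE d=7  (d history now [(1, 7), (2, 13), (3, 5), (7, 14), (13, 7)])
v14: WRITE d=13  (d history now [(1, 7), (2, 13), (3, 5), (7, 14), (13, 7), (14, 13)])
READ a @v14: history=[(5, 1), (9, 6)] -> pick v9 -> 6
v15: WRITE a=14  (a history now [(5, 1), (9, 6), (15, 14)])
v16: WRITE a=4  (a history now [(5, 1), (9, 6), (15, 14), (16, 4)])
v17: WRITE c=0  (c history now [(4, 13), (10, 6), (17, 0)])
READ c @v10: history=[(4, 13), (10, 6), (17, 0)] -> pick v10 -> 6
READ c @v5: history=[(4, 13), (10, 6), (17, 0)] -> pick v4 -> 13
v18: WRITE c=6  (c history now [(4, 13), (10, 6), (17, 0), (18, 6)])
v19: WRITE a=4  (a history now [(5, 1), (9, 6), (15, 14), (16, 4), (19, 4)])
READ d @v7: history=[(1, 7), (2, 13), (3, 5), (7, 14), (13, 7), (14, 13)] -> pick v7 -> 14
v20: WRITE b=13  (b history now [(6, 2), (8, 6), (11, 3), (12, 3), (20, 13)])
READ b @v17: history=[(6, 2), (8, 6), (11, 3), (12, 3), (20, 13)] -> pick v12 -> 3
READ c @v10: history=[(4, 13), (10, 6), (17, 0), (18, 6)] -> pick v10 -> 6
v21: WRITE b=1  (b history now [(6, 2), (8, 6), (11, 3), (12, 3), (20, 13), (21, 1)])
v22: WRITE b=0  (b history now [(6, 2), (8, 6), (11, 3), (12, 3), (20, 13), (21, 1), (22, 0)])
v23: WRITE b=6  (b history now [(6, 2), (8, 6), (11, 3), (12, 3), (20, 13), (21, 1), (22, 0), (23, 6)])
v24: WRITE c=14  (c history now [(4, 13), (10, 6), (17, 0), (18, 6), (24, 14)])
READ a @v4: history=[(5, 1), (9, 6), (15, 14), (16, 4), (19, 4)] -> no version <= 4 -> NONE
v25: WRITE b=14  (b history now [(6, 2), (8, 6), (11, 3), (12, 3), (20, 13), (21, 1), (22, 0), (23, 6), (25, 14)])
v26: WRITE b=6  (b history now [(6, 2), (8, 6), (11, 3), (12, 3), (20, 13), (21, 1), (22, 0), (23, 6), (25, 14), (26, 6)])
v27: WRITE c=2  (c history now [(4, 13), (10, 6), (17, 0), (18, 6), (24, 14), (27, 2)])
v28: WRITE a=5  (a history now [(5, 1), (9, 6), (15, 14), (16, 4), (19, 4), (28, 5)])
v29: WRITE d=7  (d history now [(1, 7), (2, 13), (3, 5), (7, 14), (13, 7), (14, 13), (29, 7)])
Read results in order: ['3', '6', '6', '13', '14', '3', '6', 'NONE']
NONE count = 1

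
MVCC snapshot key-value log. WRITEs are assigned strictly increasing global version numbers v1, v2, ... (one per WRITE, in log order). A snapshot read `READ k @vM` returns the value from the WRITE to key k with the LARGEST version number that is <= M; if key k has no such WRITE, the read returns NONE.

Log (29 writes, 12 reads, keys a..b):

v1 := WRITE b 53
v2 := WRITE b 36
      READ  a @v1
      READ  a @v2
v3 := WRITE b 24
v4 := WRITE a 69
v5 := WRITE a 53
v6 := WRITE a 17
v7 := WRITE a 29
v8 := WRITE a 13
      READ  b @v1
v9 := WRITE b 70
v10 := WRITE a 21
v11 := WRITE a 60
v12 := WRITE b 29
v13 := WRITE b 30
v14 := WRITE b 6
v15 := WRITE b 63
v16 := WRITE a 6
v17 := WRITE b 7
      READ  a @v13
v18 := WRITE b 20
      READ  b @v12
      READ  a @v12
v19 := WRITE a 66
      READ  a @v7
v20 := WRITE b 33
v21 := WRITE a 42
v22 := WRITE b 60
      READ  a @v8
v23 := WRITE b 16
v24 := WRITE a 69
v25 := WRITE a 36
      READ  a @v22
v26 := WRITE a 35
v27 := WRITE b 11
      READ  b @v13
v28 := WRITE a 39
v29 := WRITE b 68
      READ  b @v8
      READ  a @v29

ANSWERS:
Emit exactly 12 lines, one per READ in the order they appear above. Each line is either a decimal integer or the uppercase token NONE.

v1: WRITE b=53  (b history now [(1, 53)])
v2: WRITE b=36  (b history now [(1, 53), (2, 36)])
READ a @v1: history=[] -> no version <= 1 -> NONE
READ a @v2: history=[] -> no version <= 2 -> NONE
v3: WRITE b=24  (b history now [(1, 53), (2, 36), (3, 24)])
v4: WRITE a=69  (a history now [(4, 69)])
v5: WRITE a=53  (a history now [(4, 69), (5, 53)])
v6: WRITE a=17  (a history now [(4, 69), (5, 53), (6, 17)])
v7: WRITE a=29  (a history now [(4, 69), (5, 53), (6, 17), (7, 29)])
v8: WRITE a=13  (a history now [(4, 69), (5, 53), (6, 17), (7, 29), (8, 13)])
READ b @v1: history=[(1, 53), (2, 36), (3, 24)] -> pick v1 -> 53
v9: WRITE b=70  (b history now [(1, 53), (2, 36), (3, 24), (9, 70)])
v10: WRITE a=21  (a history now [(4, 69), (5, 53), (6, 17), (7, 29), (8, 13), (10, 21)])
v11: WRITE a=60  (a history now [(4, 69), (5, 53), (6, 17), (7, 29), (8, 13), (10, 21), (11, 60)])
v12: WRITE b=29  (b history now [(1, 53), (2, 36), (3, 24), (9, 70), (12, 29)])
v13: WRITE b=30  (b history now [(1, 53), (2, 36), (3, 24), (9, 70), (12, 29), (13, 30)])
v14: WRITE b=6  (b history now [(1, 53), (2, 36), (3, 24), (9, 70), (12, 29), (13, 30), (14, 6)])
v15: WRITE b=63  (b history now [(1, 53), (2, 36), (3, 24), (9, 70), (12, 29), (13, 30), (14, 6), (15, 63)])
v16: WRITE a=6  (a history now [(4, 69), (5, 53), (6, 17), (7, 29), (8, 13), (10, 21), (11, 60), (16, 6)])
v17: WRITE b=7  (b history now [(1, 53), (2, 36), (3, 24), (9, 70), (12, 29), (13, 30), (14, 6), (15, 63), (17, 7)])
READ a @v13: history=[(4, 69), (5, 53), (6, 17), (7, 29), (8, 13), (10, 21), (11, 60), (16, 6)] -> pick v11 -> 60
v18: WRITE b=20  (b history now [(1, 53), (2, 36), (3, 24), (9, 70), (12, 29), (13, 30), (14, 6), (15, 63), (17, 7), (18, 20)])
READ b @v12: history=[(1, 53), (2, 36), (3, 24), (9, 70), (12, 29), (13, 30), (14, 6), (15, 63), (17, 7), (18, 20)] -> pick v12 -> 29
READ a @v12: history=[(4, 69), (5, 53), (6, 17), (7, 29), (8, 13), (10, 21), (11, 60), (16, 6)] -> pick v11 -> 60
v19: WRITE a=66  (a history now [(4, 69), (5, 53), (6, 17), (7, 29), (8, 13), (10, 21), (11, 60), (16, 6), (19, 66)])
READ a @v7: history=[(4, 69), (5, 53), (6, 17), (7, 29), (8, 13), (10, 21), (11, 60), (16, 6), (19, 66)] -> pick v7 -> 29
v20: WRITE b=33  (b history now [(1, 53), (2, 36), (3, 24), (9, 70), (12, 29), (13, 30), (14, 6), (15, 63), (17, 7), (18, 20), (20, 33)])
v21: WRITE a=42  (a history now [(4, 69), (5, 53), (6, 17), (7, 29), (8, 13), (10, 21), (11, 60), (16, 6), (19, 66), (21, 42)])
v22: WRITE b=60  (b history now [(1, 53), (2, 36), (3, 24), (9, 70), (12, 29), (13, 30), (14, 6), (15, 63), (17, 7), (18, 20), (20, 33), (22, 60)])
READ a @v8: history=[(4, 69), (5, 53), (6, 17), (7, 29), (8, 13), (10, 21), (11, 60), (16, 6), (19, 66), (21, 42)] -> pick v8 -> 13
v23: WRITE b=16  (b history now [(1, 53), (2, 36), (3, 24), (9, 70), (12, 29), (13, 30), (14, 6), (15, 63), (17, 7), (18, 20), (20, 33), (22, 60), (23, 16)])
v24: WRITE a=69  (a history now [(4, 69), (5, 53), (6, 17), (7, 29), (8, 13), (10, 21), (11, 60), (16, 6), (19, 66), (21, 42), (24, 69)])
v25: WRITE a=36  (a history now [(4, 69), (5, 53), (6, 17), (7, 29), (8, 13), (10, 21), (11, 60), (16, 6), (19, 66), (21, 42), (24, 69), (25, 36)])
READ a @v22: history=[(4, 69), (5, 53), (6, 17), (7, 29), (8, 13), (10, 21), (11, 60), (16, 6), (19, 66), (21, 42), (24, 69), (25, 36)] -> pick v21 -> 42
v26: WRITE a=35  (a history now [(4, 69), (5, 53), (6, 17), (7, 29), (8, 13), (10, 21), (11, 60), (16, 6), (19, 66), (21, 42), (24, 69), (25, 36), (26, 35)])
v27: WRITE b=11  (b history now [(1, 53), (2, 36), (3, 24), (9, 70), (12, 29), (13, 30), (14, 6), (15, 63), (17, 7), (18, 20), (20, 33), (22, 60), (23, 16), (27, 11)])
READ b @v13: history=[(1, 53), (2, 36), (3, 24), (9, 70), (12, 29), (13, 30), (14, 6), (15, 63), (17, 7), (18, 20), (20, 33), (22, 60), (23, 16), (27, 11)] -> pick v13 -> 30
v28: WRITE a=39  (a history now [(4, 69), (5, 53), (6, 17), (7, 29), (8, 13), (10, 21), (11, 60), (16, 6), (19, 66), (21, 42), (24, 69), (25, 36), (26, 35), (28, 39)])
v29: WRITE b=68  (b history now [(1, 53), (2, 36), (3, 24), (9, 70), (12, 29), (13, 30), (14, 6), (15, 63), (17, 7), (18, 20), (20, 33), (22, 60), (23, 16), (27, 11), (29, 68)])
READ b @v8: history=[(1, 53), (2, 36), (3, 24), (9, 70), (12, 29), (13, 30), (14, 6), (15, 63), (17, 7), (18, 20), (20, 33), (22, 60), (23, 16), (27, 11), (29, 68)] -> pick v3 -> 24
READ a @v29: history=[(4, 69), (5, 53), (6, 17), (7, 29), (8, 13), (10, 21), (11, 60), (16, 6), (19, 66), (21, 42), (24, 69), (25, 36), (26, 35), (28, 39)] -> pick v28 -> 39

Answer: NONE
NONE
53
60
29
60
29
13
42
30
24
39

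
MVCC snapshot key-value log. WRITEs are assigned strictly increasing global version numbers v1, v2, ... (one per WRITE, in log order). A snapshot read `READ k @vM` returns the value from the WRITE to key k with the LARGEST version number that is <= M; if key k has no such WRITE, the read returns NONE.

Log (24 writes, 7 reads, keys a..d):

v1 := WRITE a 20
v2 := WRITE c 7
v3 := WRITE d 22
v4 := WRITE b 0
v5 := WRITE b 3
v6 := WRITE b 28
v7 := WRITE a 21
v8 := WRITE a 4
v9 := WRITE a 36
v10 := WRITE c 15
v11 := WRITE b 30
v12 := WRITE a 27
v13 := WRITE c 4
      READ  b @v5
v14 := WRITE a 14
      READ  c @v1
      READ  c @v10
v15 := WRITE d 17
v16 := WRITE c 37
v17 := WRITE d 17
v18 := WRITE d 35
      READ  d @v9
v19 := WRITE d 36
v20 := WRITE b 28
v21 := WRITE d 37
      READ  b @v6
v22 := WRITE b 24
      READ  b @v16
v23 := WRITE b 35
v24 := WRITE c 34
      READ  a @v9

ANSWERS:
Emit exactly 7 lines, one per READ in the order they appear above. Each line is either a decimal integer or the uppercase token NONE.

v1: WRITE a=20  (a history now [(1, 20)])
v2: WRITE c=7  (c history now [(2, 7)])
v3: WRITE d=22  (d history now [(3, 22)])
v4: WRITE b=0  (b history now [(4, 0)])
v5: WRITE b=3  (b history now [(4, 0), (5, 3)])
v6: WRITE b=28  (b history now [(4, 0), (5, 3), (6, 28)])
v7: WRITE a=21  (a history now [(1, 20), (7, 21)])
v8: WRITE a=4  (a history now [(1, 20), (7, 21), (8, 4)])
v9: WRITE a=36  (a history now [(1, 20), (7, 21), (8, 4), (9, 36)])
v10: WRITE c=15  (c history now [(2, 7), (10, 15)])
v11: WRITE b=30  (b history now [(4, 0), (5, 3), (6, 28), (11, 30)])
v12: WRITE a=27  (a history now [(1, 20), (7, 21), (8, 4), (9, 36), (12, 27)])
v13: WRITE c=4  (c history now [(2, 7), (10, 15), (13, 4)])
READ b @v5: history=[(4, 0), (5, 3), (6, 28), (11, 30)] -> pick v5 -> 3
v14: WRITE a=14  (a history now [(1, 20), (7, 21), (8, 4), (9, 36), (12, 27), (14, 14)])
READ c @v1: history=[(2, 7), (10, 15), (13, 4)] -> no version <= 1 -> NONE
READ c @v10: history=[(2, 7), (10, 15), (13, 4)] -> pick v10 -> 15
v15: WRITE d=17  (d history now [(3, 22), (15, 17)])
v16: WRITE c=37  (c history now [(2, 7), (10, 15), (13, 4), (16, 37)])
v17: WRITE d=17  (d history now [(3, 22), (15, 17), (17, 17)])
v18: WRITE d=35  (d history now [(3, 22), (15, 17), (17, 17), (18, 35)])
READ d @v9: history=[(3, 22), (15, 17), (17, 17), (18, 35)] -> pick v3 -> 22
v19: WRITE d=36  (d history now [(3, 22), (15, 17), (17, 17), (18, 35), (19, 36)])
v20: WRITE b=28  (b history now [(4, 0), (5, 3), (6, 28), (11, 30), (20, 28)])
v21: WRITE d=37  (d history now [(3, 22), (15, 17), (17, 17), (18, 35), (19, 36), (21, 37)])
READ b @v6: history=[(4, 0), (5, 3), (6, 28), (11, 30), (20, 28)] -> pick v6 -> 28
v22: WRITE b=24  (b history now [(4, 0), (5, 3), (6, 28), (11, 30), (20, 28), (22, 24)])
READ b @v16: history=[(4, 0), (5, 3), (6, 28), (11, 30), (20, 28), (22, 24)] -> pick v11 -> 30
v23: WRITE b=35  (b history now [(4, 0), (5, 3), (6, 28), (11, 30), (20, 28), (22, 24), (23, 35)])
v24: WRITE c=34  (c history now [(2, 7), (10, 15), (13, 4), (16, 37), (24, 34)])
READ a @v9: history=[(1, 20), (7, 21), (8, 4), (9, 36), (12, 27), (14, 14)] -> pick v9 -> 36

Answer: 3
NONE
15
22
28
30
36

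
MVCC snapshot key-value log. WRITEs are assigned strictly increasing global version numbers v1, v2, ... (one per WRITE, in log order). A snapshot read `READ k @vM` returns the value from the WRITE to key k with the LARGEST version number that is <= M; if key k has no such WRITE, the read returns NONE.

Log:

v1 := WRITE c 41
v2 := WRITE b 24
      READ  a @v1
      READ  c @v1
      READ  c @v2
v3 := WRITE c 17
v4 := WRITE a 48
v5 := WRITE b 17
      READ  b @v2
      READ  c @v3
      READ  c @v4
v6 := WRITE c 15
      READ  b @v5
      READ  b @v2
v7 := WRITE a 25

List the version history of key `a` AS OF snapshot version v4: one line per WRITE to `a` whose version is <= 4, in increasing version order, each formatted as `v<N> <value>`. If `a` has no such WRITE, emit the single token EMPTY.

Answer: v4 48

Derivation:
Scan writes for key=a with version <= 4:
  v1 WRITE c 41 -> skip
  v2 WRITE b 24 -> skip
  v3 WRITE c 17 -> skip
  v4 WRITE a 48 -> keep
  v5 WRITE b 17 -> skip
  v6 WRITE c 15 -> skip
  v7 WRITE a 25 -> drop (> snap)
Collected: [(4, 48)]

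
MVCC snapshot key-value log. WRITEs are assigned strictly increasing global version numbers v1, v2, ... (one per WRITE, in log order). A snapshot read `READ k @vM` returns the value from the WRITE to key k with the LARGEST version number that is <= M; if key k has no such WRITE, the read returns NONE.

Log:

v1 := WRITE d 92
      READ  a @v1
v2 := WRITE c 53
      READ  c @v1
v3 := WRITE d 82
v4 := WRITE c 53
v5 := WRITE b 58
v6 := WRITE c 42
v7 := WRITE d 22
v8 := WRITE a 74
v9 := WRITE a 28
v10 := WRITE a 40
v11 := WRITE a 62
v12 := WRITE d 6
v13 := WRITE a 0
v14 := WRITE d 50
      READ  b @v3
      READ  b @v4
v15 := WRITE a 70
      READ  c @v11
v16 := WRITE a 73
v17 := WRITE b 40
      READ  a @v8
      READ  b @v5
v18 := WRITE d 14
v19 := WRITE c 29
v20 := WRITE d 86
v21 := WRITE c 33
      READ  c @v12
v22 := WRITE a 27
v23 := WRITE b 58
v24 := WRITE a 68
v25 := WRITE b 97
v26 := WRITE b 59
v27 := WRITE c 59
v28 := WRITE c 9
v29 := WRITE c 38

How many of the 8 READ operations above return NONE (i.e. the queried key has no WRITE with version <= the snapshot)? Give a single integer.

Answer: 4

Derivation:
v1: WRITE d=92  (d history now [(1, 92)])
READ a @v1: history=[] -> no version <= 1 -> NONE
v2: WRITE c=53  (c history now [(2, 53)])
READ c @v1: history=[(2, 53)] -> no version <= 1 -> NONE
v3: WRITE d=82  (d history now [(1, 92), (3, 82)])
v4: WRITE c=53  (c history now [(2, 53), (4, 53)])
v5: WRITE b=58  (b history now [(5, 58)])
v6: WRITE c=42  (c history now [(2, 53), (4, 53), (6, 42)])
v7: WRITE d=22  (d history now [(1, 92), (3, 82), (7, 22)])
v8: WRITE a=74  (a history now [(8, 74)])
v9: WRITE a=28  (a history now [(8, 74), (9, 28)])
v10: WRITE a=40  (a history now [(8, 74), (9, 28), (10, 40)])
v11: WRITE a=62  (a history now [(8, 74), (9, 28), (10, 40), (11, 62)])
v12: WRITE d=6  (d history now [(1, 92), (3, 82), (7, 22), (12, 6)])
v13: WRITE a=0  (a history now [(8, 74), (9, 28), (10, 40), (11, 62), (13, 0)])
v14: WRITE d=50  (d history now [(1, 92), (3, 82), (7, 22), (12, 6), (14, 50)])
READ b @v3: history=[(5, 58)] -> no version <= 3 -> NONE
READ b @v4: history=[(5, 58)] -> no version <= 4 -> NONE
v15: WRITE a=70  (a history now [(8, 74), (9, 28), (10, 40), (11, 62), (13, 0), (15, 70)])
READ c @v11: history=[(2, 53), (4, 53), (6, 42)] -> pick v6 -> 42
v16: WRITE a=73  (a history now [(8, 74), (9, 28), (10, 40), (11, 62), (13, 0), (15, 70), (16, 73)])
v17: WRITE b=40  (b history now [(5, 58), (17, 40)])
READ a @v8: history=[(8, 74), (9, 28), (10, 40), (11, 62), (13, 0), (15, 70), (16, 73)] -> pick v8 -> 74
READ b @v5: history=[(5, 58), (17, 40)] -> pick v5 -> 58
v18: WRITE d=14  (d history now [(1, 92), (3, 82), (7, 22), (12, 6), (14, 50), (18, 14)])
v19: WRITE c=29  (c history now [(2, 53), (4, 53), (6, 42), (19, 29)])
v20: WRITE d=86  (d history now [(1, 92), (3, 82), (7, 22), (12, 6), (14, 50), (18, 14), (20, 86)])
v21: WRITE c=33  (c history now [(2, 53), (4, 53), (6, 42), (19, 29), (21, 33)])
READ c @v12: history=[(2, 53), (4, 53), (6, 42), (19, 29), (21, 33)] -> pick v6 -> 42
v22: WRITE a=27  (a history now [(8, 74), (9, 28), (10, 40), (11, 62), (13, 0), (15, 70), (16, 73), (22, 27)])
v23: WRITE b=58  (b history now [(5, 58), (17, 40), (23, 58)])
v24: WRITE a=68  (a history now [(8, 74), (9, 28), (10, 40), (11, 62), (13, 0), (15, 70), (16, 73), (22, 27), (24, 68)])
v25: WRITE b=97  (b history now [(5, 58), (17, 40), (23, 58), (25, 97)])
v26: WRITE b=59  (b history now [(5, 58), (17, 40), (23, 58), (25, 97), (26, 59)])
v27: WRITE c=59  (c history now [(2, 53), (4, 53), (6, 42), (19, 29), (21, 33), (27, 59)])
v28: WRITE c=9  (c history now [(2, 53), (4, 53), (6, 42), (19, 29), (21, 33), (27, 59), (28, 9)])
v29: WRITE c=38  (c history now [(2, 53), (4, 53), (6, 42), (19, 29), (21, 33), (27, 59), (28, 9), (29, 38)])
Read results in order: ['NONE', 'NONE', 'NONE', 'NONE', '42', '74', '58', '42']
NONE count = 4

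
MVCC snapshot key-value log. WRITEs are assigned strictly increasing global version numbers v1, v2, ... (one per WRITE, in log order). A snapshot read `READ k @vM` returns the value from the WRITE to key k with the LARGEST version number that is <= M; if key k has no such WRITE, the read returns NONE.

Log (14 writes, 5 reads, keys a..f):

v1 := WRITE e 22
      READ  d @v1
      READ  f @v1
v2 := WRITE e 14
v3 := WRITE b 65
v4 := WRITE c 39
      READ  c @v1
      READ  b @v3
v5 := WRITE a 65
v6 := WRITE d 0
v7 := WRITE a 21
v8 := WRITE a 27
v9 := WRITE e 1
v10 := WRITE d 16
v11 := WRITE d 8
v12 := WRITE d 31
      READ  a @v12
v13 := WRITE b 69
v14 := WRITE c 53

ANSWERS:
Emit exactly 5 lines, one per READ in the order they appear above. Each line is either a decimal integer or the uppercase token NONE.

v1: WRITE e=22  (e history now [(1, 22)])
READ d @v1: history=[] -> no version <= 1 -> NONE
READ f @v1: history=[] -> no version <= 1 -> NONE
v2: WRITE e=14  (e history now [(1, 22), (2, 14)])
v3: WRITE b=65  (b history now [(3, 65)])
v4: WRITE c=39  (c history now [(4, 39)])
READ c @v1: history=[(4, 39)] -> no version <= 1 -> NONE
READ b @v3: history=[(3, 65)] -> pick v3 -> 65
v5: WRITE a=65  (a history now [(5, 65)])
v6: WRITE d=0  (d history now [(6, 0)])
v7: WRITE a=21  (a history now [(5, 65), (7, 21)])
v8: WRITE a=27  (a history now [(5, 65), (7, 21), (8, 27)])
v9: WRITE e=1  (e history now [(1, 22), (2, 14), (9, 1)])
v10: WRITE d=16  (d history now [(6, 0), (10, 16)])
v11: WRITE d=8  (d history now [(6, 0), (10, 16), (11, 8)])
v12: WRITE d=31  (d history now [(6, 0), (10, 16), (11, 8), (12, 31)])
READ a @v12: history=[(5, 65), (7, 21), (8, 27)] -> pick v8 -> 27
v13: WRITE b=69  (b history now [(3, 65), (13, 69)])
v14: WRITE c=53  (c history now [(4, 39), (14, 53)])

Answer: NONE
NONE
NONE
65
27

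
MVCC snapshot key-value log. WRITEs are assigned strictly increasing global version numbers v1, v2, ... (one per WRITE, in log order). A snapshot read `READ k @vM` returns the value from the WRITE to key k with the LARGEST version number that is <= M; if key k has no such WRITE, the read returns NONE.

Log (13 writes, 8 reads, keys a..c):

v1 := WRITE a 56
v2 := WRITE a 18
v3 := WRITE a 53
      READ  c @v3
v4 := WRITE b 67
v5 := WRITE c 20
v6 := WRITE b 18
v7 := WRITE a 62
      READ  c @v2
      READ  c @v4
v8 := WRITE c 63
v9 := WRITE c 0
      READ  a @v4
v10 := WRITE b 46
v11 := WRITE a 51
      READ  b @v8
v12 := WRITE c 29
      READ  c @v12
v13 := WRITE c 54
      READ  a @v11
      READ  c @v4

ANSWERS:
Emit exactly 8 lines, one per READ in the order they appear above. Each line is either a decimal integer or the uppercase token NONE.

v1: WRITE a=56  (a history now [(1, 56)])
v2: WRITE a=18  (a history now [(1, 56), (2, 18)])
v3: WRITE a=53  (a history now [(1, 56), (2, 18), (3, 53)])
READ c @v3: history=[] -> no version <= 3 -> NONE
v4: WRITE b=67  (b history now [(4, 67)])
v5: WRITE c=20  (c history now [(5, 20)])
v6: WRITE b=18  (b history now [(4, 67), (6, 18)])
v7: WRITE a=62  (a history now [(1, 56), (2, 18), (3, 53), (7, 62)])
READ c @v2: history=[(5, 20)] -> no version <= 2 -> NONE
READ c @v4: history=[(5, 20)] -> no version <= 4 -> NONE
v8: WRITE c=63  (c history now [(5, 20), (8, 63)])
v9: WRITE c=0  (c history now [(5, 20), (8, 63), (9, 0)])
READ a @v4: history=[(1, 56), (2, 18), (3, 53), (7, 62)] -> pick v3 -> 53
v10: WRITE b=46  (b history now [(4, 67), (6, 18), (10, 46)])
v11: WRITE a=51  (a history now [(1, 56), (2, 18), (3, 53), (7, 62), (11, 51)])
READ b @v8: history=[(4, 67), (6, 18), (10, 46)] -> pick v6 -> 18
v12: WRITE c=29  (c history now [(5, 20), (8, 63), (9, 0), (12, 29)])
READ c @v12: history=[(5, 20), (8, 63), (9, 0), (12, 29)] -> pick v12 -> 29
v13: WRITE c=54  (c history now [(5, 20), (8, 63), (9, 0), (12, 29), (13, 54)])
READ a @v11: history=[(1, 56), (2, 18), (3, 53), (7, 62), (11, 51)] -> pick v11 -> 51
READ c @v4: history=[(5, 20), (8, 63), (9, 0), (12, 29), (13, 54)] -> no version <= 4 -> NONE

Answer: NONE
NONE
NONE
53
18
29
51
NONE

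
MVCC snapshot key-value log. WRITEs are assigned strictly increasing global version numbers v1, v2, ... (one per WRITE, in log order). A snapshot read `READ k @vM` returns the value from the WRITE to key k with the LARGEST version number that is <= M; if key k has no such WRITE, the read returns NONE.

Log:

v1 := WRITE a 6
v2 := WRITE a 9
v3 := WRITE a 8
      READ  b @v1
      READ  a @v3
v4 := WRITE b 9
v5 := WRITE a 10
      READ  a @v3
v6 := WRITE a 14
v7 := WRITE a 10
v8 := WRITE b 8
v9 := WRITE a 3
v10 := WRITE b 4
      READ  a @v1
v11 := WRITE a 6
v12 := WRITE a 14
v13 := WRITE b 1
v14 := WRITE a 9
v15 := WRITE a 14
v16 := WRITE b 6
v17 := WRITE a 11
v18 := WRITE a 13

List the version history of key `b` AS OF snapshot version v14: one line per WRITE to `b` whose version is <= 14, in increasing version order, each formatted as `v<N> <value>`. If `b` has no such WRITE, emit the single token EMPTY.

Answer: v4 9
v8 8
v10 4
v13 1

Derivation:
Scan writes for key=b with version <= 14:
  v1 WRITE a 6 -> skip
  v2 WRITE a 9 -> skip
  v3 WRITE a 8 -> skip
  v4 WRITE b 9 -> keep
  v5 WRITE a 10 -> skip
  v6 WRITE a 14 -> skip
  v7 WRITE a 10 -> skip
  v8 WRITE b 8 -> keep
  v9 WRITE a 3 -> skip
  v10 WRITE b 4 -> keep
  v11 WRITE a 6 -> skip
  v12 WRITE a 14 -> skip
  v13 WRITE b 1 -> keep
  v14 WRITE a 9 -> skip
  v15 WRITE a 14 -> skip
  v16 WRITE b 6 -> drop (> snap)
  v17 WRITE a 11 -> skip
  v18 WRITE a 13 -> skip
Collected: [(4, 9), (8, 8), (10, 4), (13, 1)]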